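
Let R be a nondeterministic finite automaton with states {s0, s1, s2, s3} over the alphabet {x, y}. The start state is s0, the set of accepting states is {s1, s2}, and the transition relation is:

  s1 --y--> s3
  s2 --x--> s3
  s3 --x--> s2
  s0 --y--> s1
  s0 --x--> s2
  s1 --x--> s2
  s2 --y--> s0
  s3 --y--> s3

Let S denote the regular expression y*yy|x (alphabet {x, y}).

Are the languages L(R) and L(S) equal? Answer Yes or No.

The string y is accepted by R but rejected by S.
So L(R) ≠ L(S).

No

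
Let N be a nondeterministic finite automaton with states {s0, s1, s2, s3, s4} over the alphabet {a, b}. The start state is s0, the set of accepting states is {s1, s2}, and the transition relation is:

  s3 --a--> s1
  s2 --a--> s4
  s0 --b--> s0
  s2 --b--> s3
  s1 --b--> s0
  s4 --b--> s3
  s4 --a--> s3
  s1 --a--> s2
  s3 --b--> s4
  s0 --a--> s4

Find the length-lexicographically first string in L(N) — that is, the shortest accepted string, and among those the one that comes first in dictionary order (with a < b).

A breadth-first search from s0 reaches an accepting state first via the path s0 → s4 → s3 → s1 on input aaa.
No string of length < 3 is accepted (BFS exhausts all shorter strings without reaching an accepting state), and aaa is the lexicographically least accepting string of length 3.

aaa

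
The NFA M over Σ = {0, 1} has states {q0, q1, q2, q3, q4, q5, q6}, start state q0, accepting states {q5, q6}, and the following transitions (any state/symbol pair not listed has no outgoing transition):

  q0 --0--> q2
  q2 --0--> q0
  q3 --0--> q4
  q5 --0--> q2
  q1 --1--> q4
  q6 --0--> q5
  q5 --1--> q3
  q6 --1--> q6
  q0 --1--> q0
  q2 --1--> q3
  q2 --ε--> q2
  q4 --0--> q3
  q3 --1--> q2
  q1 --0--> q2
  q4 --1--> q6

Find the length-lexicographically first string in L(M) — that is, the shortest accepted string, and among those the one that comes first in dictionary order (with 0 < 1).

0101

A breadth-first search from q0 reaches an accepting state first via the path q0 → q2 → q3 → q4 → q6 on input 0101.
No string of length < 4 is accepted (BFS exhausts all shorter strings without reaching an accepting state), and 0101 is the lexicographically least accepting string of length 4.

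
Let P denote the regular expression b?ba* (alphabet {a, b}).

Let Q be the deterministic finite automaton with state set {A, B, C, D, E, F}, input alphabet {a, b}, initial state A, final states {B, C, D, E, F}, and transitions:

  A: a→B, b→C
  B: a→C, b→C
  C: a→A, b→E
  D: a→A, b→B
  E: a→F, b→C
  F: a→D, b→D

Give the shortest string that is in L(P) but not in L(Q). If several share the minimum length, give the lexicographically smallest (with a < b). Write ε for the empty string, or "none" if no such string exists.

The string ba is accepted by P but not by Q.
No shorter string lies in the difference, and ba is the lexicographically first length-2 string in L(P) \ L(Q).

ba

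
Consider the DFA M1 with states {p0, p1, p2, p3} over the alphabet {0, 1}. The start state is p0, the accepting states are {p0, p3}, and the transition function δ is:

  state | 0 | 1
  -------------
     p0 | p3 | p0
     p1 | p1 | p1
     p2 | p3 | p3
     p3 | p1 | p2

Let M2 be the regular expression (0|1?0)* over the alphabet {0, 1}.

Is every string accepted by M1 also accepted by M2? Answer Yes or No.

The string 1 is in L(M1) but not in L(M2).
So L(M1) ⊄ L(M2).

No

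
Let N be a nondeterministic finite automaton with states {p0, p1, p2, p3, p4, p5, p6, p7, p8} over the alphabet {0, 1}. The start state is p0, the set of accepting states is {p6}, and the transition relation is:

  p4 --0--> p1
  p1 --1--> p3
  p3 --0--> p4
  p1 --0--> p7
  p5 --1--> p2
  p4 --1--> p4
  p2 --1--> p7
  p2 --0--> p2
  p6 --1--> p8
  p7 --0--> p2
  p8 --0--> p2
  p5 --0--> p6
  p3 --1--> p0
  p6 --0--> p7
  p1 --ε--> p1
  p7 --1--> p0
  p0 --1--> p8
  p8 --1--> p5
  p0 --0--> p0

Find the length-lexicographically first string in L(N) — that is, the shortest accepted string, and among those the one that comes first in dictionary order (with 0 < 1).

A breadth-first search from p0 reaches an accepting state first via the path p0 → p8 → p5 → p6 on input 110.
No string of length < 3 is accepted (BFS exhausts all shorter strings without reaching an accepting state), and 110 is the lexicographically least accepting string of length 3.

110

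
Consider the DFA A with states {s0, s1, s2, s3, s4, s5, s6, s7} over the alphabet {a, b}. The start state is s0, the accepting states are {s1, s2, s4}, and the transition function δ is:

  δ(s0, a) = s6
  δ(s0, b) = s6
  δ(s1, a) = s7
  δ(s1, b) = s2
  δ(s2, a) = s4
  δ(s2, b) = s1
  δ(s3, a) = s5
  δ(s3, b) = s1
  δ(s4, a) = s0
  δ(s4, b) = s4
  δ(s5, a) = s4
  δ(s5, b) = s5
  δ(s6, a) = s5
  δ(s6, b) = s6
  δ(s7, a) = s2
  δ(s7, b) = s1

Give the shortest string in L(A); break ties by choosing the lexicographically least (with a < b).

aaa

A breadth-first search from s0 reaches an accepting state first via the path s0 → s6 → s5 → s4 on input aaa.
No string of length < 3 is accepted (BFS exhausts all shorter strings without reaching an accepting state), and aaa is the lexicographically least accepting string of length 3.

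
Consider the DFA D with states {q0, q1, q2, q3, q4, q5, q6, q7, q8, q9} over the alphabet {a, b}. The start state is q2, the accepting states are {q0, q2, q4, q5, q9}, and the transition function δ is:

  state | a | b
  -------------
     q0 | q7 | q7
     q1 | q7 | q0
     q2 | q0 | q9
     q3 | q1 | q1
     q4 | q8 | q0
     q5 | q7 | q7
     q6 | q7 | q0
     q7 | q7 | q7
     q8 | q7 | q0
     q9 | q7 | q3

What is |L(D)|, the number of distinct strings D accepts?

The useful subgraph on states {q0, q1, q2, q3, q9} is acyclic, so L(D) is finite; the longest accepting path visits 5 useful states, giving maximum string length 4.
Counting accepting paths from q2 by length: 1 of length 0, 2 of length 1, 2 of length 4. Total 5.

5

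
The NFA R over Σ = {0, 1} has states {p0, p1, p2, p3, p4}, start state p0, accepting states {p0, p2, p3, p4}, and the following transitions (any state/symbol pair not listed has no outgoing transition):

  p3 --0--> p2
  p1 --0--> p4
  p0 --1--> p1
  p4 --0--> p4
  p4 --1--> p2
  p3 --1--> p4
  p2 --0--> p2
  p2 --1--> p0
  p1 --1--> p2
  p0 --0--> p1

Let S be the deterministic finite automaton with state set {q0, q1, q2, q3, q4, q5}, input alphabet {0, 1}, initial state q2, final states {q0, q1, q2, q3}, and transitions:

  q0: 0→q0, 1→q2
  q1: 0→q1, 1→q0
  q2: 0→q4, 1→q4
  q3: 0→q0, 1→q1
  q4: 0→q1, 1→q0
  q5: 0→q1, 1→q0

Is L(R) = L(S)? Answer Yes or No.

Yes

Exploring the product automaton R × S from the start pair (p0, q2), following both machines on each input symbol, reaches 4 state pairs: (p0, q2), (p1, q4), (p4, q1), (p2, q0).
R accepts in {p0, p2, p3, p4} and S accepts in {q0, q1, q2, q3}. In every reachable pair the two components are either both accepting — (p0, q2), (p4, q1), (p2, q0) — or both non-accepting, so no string is accepted by exactly one of the machines: L(R) \ L(S) and L(S) \ L(R) are both empty.
Hence every string is accepted by R iff it is accepted by S, and the two languages coincide.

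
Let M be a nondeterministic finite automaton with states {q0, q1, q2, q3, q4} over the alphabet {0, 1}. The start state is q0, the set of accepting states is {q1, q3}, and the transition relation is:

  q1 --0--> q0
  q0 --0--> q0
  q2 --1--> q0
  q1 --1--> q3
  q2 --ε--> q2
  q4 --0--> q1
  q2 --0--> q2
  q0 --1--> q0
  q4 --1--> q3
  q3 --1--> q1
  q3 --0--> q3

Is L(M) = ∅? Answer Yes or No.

The states reachable from the start state are {q0}.
None of the accepting states {q1, q3} is reachable, so no string is accepted and L(M) = ∅.

Yes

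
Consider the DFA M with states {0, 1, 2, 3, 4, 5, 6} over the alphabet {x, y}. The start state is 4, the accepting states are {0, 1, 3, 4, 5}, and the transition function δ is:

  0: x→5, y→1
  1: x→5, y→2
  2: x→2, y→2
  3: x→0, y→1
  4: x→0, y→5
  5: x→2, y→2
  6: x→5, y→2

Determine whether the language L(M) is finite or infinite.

The useful states (reachable from 4 and able to reach an accepting state) are {0, 1, 4, 5}.
Restricted to these states the transition graph has no cycle, so every accepting path has bounded length and L is finite.

finite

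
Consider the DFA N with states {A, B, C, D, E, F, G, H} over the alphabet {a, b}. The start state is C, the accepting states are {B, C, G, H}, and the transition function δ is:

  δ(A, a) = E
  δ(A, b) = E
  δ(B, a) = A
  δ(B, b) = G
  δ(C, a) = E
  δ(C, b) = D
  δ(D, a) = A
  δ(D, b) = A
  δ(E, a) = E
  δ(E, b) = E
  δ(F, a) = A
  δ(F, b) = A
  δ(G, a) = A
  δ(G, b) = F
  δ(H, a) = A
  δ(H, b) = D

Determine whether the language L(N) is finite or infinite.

finite

The useful states (reachable from C and able to reach an accepting state) are {C}.
Restricted to these states the transition graph has no cycle, so every accepting path has bounded length and L is finite.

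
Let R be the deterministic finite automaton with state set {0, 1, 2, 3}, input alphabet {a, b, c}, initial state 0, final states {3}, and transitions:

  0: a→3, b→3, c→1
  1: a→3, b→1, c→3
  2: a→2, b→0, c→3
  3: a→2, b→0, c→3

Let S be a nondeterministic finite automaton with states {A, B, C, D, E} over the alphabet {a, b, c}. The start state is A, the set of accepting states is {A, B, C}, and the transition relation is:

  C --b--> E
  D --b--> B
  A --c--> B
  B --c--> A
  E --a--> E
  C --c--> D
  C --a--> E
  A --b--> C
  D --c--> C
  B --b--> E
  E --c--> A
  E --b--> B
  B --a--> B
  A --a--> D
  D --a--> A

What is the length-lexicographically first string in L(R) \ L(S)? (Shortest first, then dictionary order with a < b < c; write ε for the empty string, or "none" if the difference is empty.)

a

The string a is accepted by R but not by S.
No shorter string lies in the difference, and a is the lexicographically first length-1 string in L(R) \ L(S).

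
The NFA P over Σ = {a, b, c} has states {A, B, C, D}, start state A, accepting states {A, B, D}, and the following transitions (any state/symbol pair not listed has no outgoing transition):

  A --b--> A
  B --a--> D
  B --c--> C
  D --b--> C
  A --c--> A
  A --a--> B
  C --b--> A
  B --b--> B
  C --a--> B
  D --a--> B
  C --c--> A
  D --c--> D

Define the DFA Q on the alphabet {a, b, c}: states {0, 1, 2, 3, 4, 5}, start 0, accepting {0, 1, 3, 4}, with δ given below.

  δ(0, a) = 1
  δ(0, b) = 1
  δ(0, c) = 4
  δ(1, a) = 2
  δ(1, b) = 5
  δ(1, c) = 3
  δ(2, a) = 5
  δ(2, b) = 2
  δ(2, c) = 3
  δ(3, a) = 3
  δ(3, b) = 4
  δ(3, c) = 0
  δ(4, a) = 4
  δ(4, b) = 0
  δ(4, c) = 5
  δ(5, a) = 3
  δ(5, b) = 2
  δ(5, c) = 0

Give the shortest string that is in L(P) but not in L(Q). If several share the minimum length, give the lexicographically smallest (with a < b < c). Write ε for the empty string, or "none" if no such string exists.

aa

The string aa is accepted by P but not by Q.
No shorter string lies in the difference, and aa is the lexicographically first length-2 string in L(P) \ L(Q).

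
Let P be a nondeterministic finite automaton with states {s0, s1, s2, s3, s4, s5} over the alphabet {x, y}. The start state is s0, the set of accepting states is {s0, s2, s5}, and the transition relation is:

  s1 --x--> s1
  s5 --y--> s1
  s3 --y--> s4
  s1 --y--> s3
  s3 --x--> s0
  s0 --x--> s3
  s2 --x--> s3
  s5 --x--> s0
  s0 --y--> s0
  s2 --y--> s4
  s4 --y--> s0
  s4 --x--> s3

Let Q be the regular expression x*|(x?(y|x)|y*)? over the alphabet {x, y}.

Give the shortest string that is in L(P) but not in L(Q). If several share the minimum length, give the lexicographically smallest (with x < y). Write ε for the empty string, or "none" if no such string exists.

The string xxy is accepted by P but not by Q.
No shorter string lies in the difference, and xxy is the lexicographically first length-3 string in L(P) \ L(Q).

xxy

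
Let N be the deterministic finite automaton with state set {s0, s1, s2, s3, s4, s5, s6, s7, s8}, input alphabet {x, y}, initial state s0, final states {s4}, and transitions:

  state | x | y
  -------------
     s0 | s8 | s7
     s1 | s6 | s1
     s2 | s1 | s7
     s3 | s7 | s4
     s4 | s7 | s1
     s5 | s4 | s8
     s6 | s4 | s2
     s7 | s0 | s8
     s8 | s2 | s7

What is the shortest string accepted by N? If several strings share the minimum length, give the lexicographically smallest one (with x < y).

A breadth-first search from s0 reaches an accepting state first via the path s0 → s8 → s2 → s1 → s6 → s4 on input xxxxx.
No string of length < 5 is accepted (BFS exhausts all shorter strings without reaching an accepting state), and xxxxx is the lexicographically least accepting string of length 5.

xxxxx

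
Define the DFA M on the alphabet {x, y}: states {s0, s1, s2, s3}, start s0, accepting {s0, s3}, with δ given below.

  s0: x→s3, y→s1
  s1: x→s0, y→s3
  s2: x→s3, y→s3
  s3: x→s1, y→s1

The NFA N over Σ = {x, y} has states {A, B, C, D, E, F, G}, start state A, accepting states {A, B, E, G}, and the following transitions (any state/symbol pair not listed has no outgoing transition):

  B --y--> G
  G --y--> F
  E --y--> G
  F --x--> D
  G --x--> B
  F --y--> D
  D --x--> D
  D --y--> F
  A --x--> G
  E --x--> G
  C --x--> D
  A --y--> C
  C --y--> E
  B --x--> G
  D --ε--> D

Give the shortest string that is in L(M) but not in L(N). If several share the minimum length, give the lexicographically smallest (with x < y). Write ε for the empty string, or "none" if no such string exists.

yx

The string yx is accepted by M but not by N.
No shorter string lies in the difference, and yx is the lexicographically first length-2 string in L(M) \ L(N).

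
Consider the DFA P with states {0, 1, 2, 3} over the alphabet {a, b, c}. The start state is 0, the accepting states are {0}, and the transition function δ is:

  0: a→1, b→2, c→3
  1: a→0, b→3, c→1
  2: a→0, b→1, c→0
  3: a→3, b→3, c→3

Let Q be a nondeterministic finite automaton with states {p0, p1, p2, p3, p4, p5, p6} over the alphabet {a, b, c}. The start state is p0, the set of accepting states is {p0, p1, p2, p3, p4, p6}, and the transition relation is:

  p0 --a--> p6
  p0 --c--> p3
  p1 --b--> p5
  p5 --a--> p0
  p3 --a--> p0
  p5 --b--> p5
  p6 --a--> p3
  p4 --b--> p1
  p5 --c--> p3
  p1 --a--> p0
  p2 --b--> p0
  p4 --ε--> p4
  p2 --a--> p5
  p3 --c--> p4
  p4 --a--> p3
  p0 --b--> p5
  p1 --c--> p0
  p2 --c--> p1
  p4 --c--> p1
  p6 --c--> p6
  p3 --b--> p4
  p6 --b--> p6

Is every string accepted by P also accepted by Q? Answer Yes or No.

Yes

Exploring the product automaton P × Q from the start pair (0, p0), following both machines on each input symbol, reaches 19 state pairs: (0, p0), (1, p6), (2, p5), (3, p3), (0, p3), (3, p6), (1, p5), (3, p0), (3, p4), (1, p0), (2, p4), (3, p5), (1, p3), (3, p1), (0, p6), (1, p1), (0, p1), (1, p4), (2, p6).
P accepts in {0} and Q accepts in {p0, p1, p2, p3, p4, p6}. The reachable pairs whose P-component is accepting are (0, p0), (0, p3), (0, p6), (0, p1); in each of them the Q-component is accepting too, so the product for L(P) \ L(Q) (P-component accepting, Q-component rejecting) has no reachable accepting pair and the difference is empty.
Hence every string in L(P) is also in L(Q).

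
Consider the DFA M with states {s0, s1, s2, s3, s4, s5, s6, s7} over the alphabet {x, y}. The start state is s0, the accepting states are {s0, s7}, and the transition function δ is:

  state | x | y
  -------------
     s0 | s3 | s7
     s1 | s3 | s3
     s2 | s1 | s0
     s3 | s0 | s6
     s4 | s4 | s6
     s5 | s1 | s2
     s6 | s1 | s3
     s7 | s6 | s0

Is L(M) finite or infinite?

State s0 is reachable from the start and can reach an accepting state, and it lies on the cycle s0 → s3 → s0.
Traversing that cycle any number of times yields accepted strings of unbounded length, so the language is infinite.

infinite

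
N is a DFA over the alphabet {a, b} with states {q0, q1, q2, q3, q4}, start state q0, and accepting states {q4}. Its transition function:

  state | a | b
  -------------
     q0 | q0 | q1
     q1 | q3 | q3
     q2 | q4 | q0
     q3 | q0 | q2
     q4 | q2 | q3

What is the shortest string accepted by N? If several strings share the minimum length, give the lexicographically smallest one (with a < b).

A breadth-first search from q0 reaches an accepting state first via the path q0 → q1 → q3 → q2 → q4 on input baba.
No string of length < 4 is accepted (BFS exhausts all shorter strings without reaching an accepting state), and baba is the lexicographically least accepting string of length 4.

baba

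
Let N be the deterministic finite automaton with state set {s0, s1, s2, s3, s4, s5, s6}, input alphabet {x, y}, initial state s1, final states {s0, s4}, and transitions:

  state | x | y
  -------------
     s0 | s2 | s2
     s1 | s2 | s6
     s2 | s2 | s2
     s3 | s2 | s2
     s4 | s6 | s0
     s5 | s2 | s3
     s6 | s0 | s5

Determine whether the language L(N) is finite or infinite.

finite

The useful states (reachable from s1 and able to reach an accepting state) are {s0, s1, s6}.
Restricted to these states the transition graph has no cycle, so every accepting path has bounded length and L is finite.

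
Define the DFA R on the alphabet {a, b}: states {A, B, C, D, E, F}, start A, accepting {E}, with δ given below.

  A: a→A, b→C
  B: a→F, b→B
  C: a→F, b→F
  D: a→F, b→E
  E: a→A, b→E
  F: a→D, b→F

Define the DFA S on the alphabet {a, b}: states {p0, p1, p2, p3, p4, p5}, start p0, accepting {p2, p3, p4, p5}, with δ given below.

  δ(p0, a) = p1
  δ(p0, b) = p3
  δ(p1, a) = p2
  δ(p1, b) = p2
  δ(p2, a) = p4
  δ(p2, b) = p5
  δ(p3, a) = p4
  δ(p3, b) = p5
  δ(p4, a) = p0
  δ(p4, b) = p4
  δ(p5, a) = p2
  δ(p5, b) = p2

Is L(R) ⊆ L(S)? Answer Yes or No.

Exploring the product automaton R × S from the start pair (A, p0), following both machines on each input symbol, reaches 22 state pairs: (A, p0), (A, p1), (C, p3), (A, p2), (C, p2), (F, p4), (F, p5), (A, p4), (C, p5), (D, p0), (D, p2), (F, p2), (C, p4), (F, p1), (E, p3), (E, p5), (D, p4), (F, p0), (E, p2), (E, p4), (D, p1), (F, p3).
R accepts in {E} and S accepts in {p2, p3, p4, p5}. The reachable pairs whose R-component is accepting are (E, p3), (E, p5), (E, p2), (E, p4); in each of them the S-component is accepting too, so the product for L(R) \ L(S) (R-component accepting, S-component rejecting) has no reachable accepting pair and the difference is empty.
Hence every string in L(R) is also in L(S).

Yes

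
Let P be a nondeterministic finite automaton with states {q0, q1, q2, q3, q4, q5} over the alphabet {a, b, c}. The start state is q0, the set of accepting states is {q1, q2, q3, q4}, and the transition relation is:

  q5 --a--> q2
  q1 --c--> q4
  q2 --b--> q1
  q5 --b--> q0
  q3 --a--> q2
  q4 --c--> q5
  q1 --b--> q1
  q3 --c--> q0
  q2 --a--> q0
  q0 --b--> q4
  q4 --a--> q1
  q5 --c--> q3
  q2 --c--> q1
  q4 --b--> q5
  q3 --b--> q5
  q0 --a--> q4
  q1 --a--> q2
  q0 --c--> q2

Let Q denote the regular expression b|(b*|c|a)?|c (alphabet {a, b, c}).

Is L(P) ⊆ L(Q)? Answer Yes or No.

The string aa is in L(P) but not in L(Q).
So L(P) ⊄ L(Q).

No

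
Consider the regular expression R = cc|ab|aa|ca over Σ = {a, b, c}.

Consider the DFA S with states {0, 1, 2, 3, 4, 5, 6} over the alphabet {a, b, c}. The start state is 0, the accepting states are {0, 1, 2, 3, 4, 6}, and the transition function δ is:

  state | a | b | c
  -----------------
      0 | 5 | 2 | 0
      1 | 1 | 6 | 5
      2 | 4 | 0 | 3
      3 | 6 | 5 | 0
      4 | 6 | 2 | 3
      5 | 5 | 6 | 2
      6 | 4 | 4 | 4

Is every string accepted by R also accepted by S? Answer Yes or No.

The string aa is in L(R) but not in L(S).
So L(R) ⊄ L(S).

No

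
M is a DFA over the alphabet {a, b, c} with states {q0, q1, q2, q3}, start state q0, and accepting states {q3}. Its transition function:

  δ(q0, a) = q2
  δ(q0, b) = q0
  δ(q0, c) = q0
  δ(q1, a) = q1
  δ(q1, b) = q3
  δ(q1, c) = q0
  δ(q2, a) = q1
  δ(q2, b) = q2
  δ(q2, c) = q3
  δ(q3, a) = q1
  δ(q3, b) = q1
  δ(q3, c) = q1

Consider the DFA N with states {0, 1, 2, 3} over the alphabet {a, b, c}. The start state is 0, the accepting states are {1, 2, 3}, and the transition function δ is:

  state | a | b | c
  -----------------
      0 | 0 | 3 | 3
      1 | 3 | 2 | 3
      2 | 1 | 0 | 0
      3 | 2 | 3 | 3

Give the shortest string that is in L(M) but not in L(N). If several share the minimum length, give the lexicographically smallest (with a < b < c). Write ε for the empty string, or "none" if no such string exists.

The string bac is accepted by M but not by N.
No shorter string lies in the difference, and bac is the lexicographically first length-3 string in L(M) \ L(N).

bac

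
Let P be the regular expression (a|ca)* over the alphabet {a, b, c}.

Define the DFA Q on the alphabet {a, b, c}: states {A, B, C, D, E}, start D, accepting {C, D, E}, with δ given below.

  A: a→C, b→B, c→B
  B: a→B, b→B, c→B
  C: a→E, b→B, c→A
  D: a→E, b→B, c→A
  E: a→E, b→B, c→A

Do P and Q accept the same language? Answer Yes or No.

Yes

Converting the expression P to a DFA (subset construction, then merging equivalent states) gives the minimal DFA with states {p0, p1, p2}, start state p0, accepting states {p0} and transitions p0: a→p0, b→p1, c→p2; p1: a→p1, b→p1, c→p1; p2: a→p0, b→p1, c→p1.
Exploring the product automaton P × Q from the start pair (p0, D), following both machines on each input symbol, reaches 5 state pairs: (p0, D), (p0, E), (p1, B), (p2, A), (p0, C).
P accepts in {p0} and Q accepts in {C, D, E}. In every reachable pair the two components are either both accepting — (p0, D), (p0, E), (p0, C) — or both non-accepting, so no string is accepted by exactly one of the machines: L(P) \ L(Q) and L(Q) \ L(P) are both empty.
Hence every string is accepted by P iff it is accepted by Q, and the two languages coincide.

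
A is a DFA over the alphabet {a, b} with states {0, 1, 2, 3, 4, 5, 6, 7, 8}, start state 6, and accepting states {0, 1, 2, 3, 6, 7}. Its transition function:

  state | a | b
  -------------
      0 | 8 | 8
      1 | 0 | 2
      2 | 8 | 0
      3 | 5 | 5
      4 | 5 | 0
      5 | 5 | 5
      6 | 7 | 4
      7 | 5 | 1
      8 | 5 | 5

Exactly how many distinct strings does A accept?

The useful subgraph on states {0, 1, 2, 4, 6, 7} is acyclic, so L(A) is finite; the longest accepting path visits 5 useful states, giving maximum string length 4.
Counting accepting paths from 6 by length: 1 of length 0, 1 of length 1, 2 of length 2, 2 of length 3, 1 of length 4. Total 7.

7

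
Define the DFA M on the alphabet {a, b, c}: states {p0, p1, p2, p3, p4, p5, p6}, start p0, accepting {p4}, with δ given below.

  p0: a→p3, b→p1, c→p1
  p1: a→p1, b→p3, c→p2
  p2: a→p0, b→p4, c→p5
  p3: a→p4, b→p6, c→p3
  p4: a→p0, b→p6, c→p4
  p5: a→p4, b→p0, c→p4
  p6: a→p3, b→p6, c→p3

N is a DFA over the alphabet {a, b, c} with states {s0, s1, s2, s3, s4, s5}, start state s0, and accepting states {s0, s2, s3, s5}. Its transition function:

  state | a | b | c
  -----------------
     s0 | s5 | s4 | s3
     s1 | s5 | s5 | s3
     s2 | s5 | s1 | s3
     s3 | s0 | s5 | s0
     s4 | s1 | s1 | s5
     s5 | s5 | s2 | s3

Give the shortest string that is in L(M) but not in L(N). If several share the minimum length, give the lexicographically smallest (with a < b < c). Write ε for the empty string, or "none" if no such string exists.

ccb

The string ccb is accepted by M but not by N.
No shorter string lies in the difference, and ccb is the lexicographically first length-3 string in L(M) \ L(N).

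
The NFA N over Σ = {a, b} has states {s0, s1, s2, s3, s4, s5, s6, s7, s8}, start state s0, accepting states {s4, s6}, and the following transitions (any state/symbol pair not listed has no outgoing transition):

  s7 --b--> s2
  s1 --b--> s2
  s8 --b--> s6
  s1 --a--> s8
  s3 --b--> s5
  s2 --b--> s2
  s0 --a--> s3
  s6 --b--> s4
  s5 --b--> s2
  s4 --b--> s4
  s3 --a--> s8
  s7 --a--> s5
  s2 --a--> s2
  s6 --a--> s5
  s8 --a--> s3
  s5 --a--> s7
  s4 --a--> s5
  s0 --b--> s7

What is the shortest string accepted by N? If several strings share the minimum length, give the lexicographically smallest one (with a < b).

A breadth-first search from s0 reaches an accepting state first via the path s0 → s3 → s8 → s6 on input aab.
No string of length < 3 is accepted (BFS exhausts all shorter strings without reaching an accepting state), and aab is the lexicographically least accepting string of length 3.

aab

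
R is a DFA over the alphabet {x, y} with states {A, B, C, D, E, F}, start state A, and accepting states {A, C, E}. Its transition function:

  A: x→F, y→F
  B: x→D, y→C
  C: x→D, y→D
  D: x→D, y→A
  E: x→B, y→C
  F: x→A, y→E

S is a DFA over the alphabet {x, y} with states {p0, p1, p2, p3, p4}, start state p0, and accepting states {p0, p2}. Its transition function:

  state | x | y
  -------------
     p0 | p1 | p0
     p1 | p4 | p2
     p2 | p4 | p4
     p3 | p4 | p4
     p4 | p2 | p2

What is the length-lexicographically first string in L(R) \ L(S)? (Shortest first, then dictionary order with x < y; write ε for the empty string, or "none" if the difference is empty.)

The string xx is accepted by R but not by S.
No shorter string lies in the difference, and xx is the lexicographically first length-2 string in L(R) \ L(S).

xx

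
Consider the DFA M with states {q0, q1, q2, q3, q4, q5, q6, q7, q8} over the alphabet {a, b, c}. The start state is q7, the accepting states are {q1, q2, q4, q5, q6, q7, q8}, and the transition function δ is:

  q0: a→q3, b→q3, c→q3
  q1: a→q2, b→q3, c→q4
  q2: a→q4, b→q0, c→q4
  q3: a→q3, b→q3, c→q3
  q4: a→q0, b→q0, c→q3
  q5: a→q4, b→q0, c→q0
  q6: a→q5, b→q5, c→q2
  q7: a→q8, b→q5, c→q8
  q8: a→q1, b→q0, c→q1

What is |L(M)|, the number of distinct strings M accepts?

The useful subgraph on states {q1, q2, q4, q5, q7, q8} is acyclic, so L(M) is finite; the longest accepting path visits 5 useful states, giving maximum string length 4.
Counting accepting paths from q7 by length: 1 of length 0, 3 of length 1, 5 of length 2, 8 of length 3, 8 of length 4. Total 25.

25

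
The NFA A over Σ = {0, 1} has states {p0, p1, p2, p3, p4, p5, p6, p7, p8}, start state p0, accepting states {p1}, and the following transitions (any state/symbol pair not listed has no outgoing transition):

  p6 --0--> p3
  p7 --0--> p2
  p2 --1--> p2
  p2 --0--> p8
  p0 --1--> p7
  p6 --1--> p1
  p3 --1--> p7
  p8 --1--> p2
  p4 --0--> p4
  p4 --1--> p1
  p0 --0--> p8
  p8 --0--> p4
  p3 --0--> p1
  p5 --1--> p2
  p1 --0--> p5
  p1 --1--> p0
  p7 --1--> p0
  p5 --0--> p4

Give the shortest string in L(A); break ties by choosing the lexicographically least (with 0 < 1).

A breadth-first search from p0 reaches an accepting state first via the path p0 → p8 → p4 → p1 on input 001.
No string of length < 3 is accepted (BFS exhausts all shorter strings without reaching an accepting state), and 001 is the lexicographically least accepting string of length 3.

001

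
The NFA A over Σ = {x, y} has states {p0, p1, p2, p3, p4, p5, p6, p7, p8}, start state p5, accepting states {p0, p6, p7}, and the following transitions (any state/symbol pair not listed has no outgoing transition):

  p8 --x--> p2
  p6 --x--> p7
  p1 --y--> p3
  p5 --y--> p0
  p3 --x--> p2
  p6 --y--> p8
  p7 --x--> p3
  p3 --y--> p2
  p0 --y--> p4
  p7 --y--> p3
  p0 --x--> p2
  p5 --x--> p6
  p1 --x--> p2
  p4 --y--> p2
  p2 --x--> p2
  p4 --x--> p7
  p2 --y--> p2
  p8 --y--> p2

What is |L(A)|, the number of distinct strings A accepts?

4

The useful subgraph on states {p0, p4, p5, p6, p7} is acyclic, so L(A) is finite; the longest accepting path visits 4 useful states, giving maximum string length 3.
Counting accepting paths from p5 by length: 2 of length 1, 1 of length 2, 1 of length 3. Total 4.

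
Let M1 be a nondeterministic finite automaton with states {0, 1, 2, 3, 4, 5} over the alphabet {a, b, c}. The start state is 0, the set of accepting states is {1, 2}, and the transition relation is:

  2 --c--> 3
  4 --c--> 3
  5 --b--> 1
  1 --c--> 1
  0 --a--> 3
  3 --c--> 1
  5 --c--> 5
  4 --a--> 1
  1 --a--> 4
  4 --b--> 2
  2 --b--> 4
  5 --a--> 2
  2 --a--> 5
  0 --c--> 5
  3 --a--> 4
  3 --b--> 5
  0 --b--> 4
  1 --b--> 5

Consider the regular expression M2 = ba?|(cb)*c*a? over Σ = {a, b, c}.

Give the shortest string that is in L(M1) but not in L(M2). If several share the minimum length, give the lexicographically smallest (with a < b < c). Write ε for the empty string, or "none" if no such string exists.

ac

The string ac is accepted by M1 but not by M2.
No shorter string lies in the difference, and ac is the lexicographically first length-2 string in L(M1) \ L(M2).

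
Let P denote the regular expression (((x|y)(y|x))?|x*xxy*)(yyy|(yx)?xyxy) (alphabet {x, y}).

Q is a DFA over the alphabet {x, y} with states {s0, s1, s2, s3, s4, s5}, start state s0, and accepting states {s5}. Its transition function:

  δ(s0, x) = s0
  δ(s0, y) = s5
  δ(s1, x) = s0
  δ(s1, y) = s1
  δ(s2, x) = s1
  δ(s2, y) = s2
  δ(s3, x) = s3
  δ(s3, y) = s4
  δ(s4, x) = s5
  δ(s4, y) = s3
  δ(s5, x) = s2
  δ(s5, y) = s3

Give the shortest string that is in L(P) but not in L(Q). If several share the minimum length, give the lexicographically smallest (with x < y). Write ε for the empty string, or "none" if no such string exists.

yyy

The string yyy is accepted by P but not by Q.
No shorter string lies in the difference, and yyy is the lexicographically first length-3 string in L(P) \ L(Q).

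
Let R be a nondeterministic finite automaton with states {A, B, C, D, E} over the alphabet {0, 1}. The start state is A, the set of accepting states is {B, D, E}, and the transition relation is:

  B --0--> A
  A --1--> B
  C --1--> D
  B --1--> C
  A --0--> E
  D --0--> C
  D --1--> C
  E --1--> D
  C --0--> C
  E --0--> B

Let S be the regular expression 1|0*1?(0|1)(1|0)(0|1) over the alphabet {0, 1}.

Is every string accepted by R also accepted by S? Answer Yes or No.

No

The string 0 is in L(R) but not in L(S).
So L(R) ⊄ L(S).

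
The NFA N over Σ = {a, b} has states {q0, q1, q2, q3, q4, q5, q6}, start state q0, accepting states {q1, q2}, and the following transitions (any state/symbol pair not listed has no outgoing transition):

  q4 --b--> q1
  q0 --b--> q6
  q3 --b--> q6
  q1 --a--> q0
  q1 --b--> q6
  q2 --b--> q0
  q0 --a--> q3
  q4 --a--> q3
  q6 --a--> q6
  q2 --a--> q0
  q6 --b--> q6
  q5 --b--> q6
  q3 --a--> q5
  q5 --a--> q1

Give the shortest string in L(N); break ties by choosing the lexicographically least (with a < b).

aaa

A breadth-first search from q0 reaches an accepting state first via the path q0 → q3 → q5 → q1 on input aaa.
No string of length < 3 is accepted (BFS exhausts all shorter strings without reaching an accepting state), and aaa is the lexicographically least accepting string of length 3.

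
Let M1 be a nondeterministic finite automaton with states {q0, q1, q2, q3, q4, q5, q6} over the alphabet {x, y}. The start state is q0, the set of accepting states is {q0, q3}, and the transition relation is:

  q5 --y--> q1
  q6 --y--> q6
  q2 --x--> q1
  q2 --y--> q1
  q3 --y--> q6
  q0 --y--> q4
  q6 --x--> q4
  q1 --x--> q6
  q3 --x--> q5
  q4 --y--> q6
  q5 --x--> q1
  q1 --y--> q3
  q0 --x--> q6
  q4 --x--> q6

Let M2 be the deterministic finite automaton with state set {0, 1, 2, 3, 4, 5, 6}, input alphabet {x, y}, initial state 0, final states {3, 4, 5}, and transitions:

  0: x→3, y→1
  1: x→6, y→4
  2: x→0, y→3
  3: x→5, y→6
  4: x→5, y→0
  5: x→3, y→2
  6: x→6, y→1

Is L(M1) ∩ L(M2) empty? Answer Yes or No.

Yes

Exploring the product automaton M1 × M2 from the start pair (q0, 0), following both machines on each input symbol, reaches 13 state pairs: (q0, 0), (q6, 3), (q4, 1), (q4, 5), (q6, 6), (q6, 4), (q6, 2), (q4, 6), (q6, 1), (q6, 0), (q4, 0), (q4, 3), (q6, 5).
M1 accepts in {q0, q3} and M2 accepts in {3, 4, 5}; no reachable pair has both components accepting, so no string drives both machines to acceptance simultaneously and L(M1) ∩ L(M2) = ∅.
So no string is accepted by both, and the intersection is empty.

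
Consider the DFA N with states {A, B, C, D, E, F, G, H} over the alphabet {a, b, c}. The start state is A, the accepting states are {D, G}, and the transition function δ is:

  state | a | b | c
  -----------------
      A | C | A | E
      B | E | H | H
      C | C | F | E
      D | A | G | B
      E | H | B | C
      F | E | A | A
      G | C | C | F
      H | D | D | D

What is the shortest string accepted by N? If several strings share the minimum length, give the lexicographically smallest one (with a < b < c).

caa

A breadth-first search from A reaches an accepting state first via the path A → E → H → D on input caa.
No string of length < 3 is accepted (BFS exhausts all shorter strings without reaching an accepting state), and caa is the lexicographically least accepting string of length 3.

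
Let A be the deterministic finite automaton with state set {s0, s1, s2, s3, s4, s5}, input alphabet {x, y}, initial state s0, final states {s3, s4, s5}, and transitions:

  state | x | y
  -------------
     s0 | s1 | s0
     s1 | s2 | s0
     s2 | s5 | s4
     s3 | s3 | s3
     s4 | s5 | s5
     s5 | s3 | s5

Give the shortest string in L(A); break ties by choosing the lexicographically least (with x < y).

xxx

A breadth-first search from s0 reaches an accepting state first via the path s0 → s1 → s2 → s5 on input xxx.
No string of length < 3 is accepted (BFS exhausts all shorter strings without reaching an accepting state), and xxx is the lexicographically least accepting string of length 3.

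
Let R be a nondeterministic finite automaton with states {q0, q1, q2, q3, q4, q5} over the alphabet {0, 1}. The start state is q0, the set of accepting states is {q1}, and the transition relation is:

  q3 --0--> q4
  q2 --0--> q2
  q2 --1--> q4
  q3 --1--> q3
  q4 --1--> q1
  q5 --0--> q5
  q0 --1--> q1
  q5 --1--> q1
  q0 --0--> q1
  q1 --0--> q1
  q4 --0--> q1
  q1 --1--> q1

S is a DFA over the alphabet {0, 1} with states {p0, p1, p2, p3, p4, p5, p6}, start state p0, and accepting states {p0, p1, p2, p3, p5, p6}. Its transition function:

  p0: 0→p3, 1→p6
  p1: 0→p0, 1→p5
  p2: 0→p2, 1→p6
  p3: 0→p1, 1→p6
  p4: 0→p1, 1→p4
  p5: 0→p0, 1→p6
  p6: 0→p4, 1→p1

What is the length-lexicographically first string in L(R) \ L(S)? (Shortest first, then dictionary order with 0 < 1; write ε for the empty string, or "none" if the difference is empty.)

10

The string 10 is accepted by R but not by S.
No shorter string lies in the difference, and 10 is the lexicographically first length-2 string in L(R) \ L(S).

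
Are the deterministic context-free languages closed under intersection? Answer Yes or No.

DCFLs are closed under complement (normalise the DPDA to read all of its input, then flip the verdict). If they were also closed under intersection, De Morgan would make them closed under union; but {aⁿbⁿ : n≥0} and {aⁿb²ⁿ : n≥0} are DCFLs (push the a's; pop one per b, respectively one per two b's) whose union no deterministic PDA accepts: a DPDA for it would have a single run on aⁿb²ⁿ, accepting after the prefix aⁿbⁿ and accepting again after n more b's; an ordinary PDA that simulates it on a's and b's and, at any moment when it is accepting, may switch to reading only a fresh letter c while feeding each c to the simulation as a b, would accept aⁱbʲcᵏ (k≥1) exactly when both aⁱbʲ and aⁱbʲ⁺ᵏ are in the language, i.e. its language intersected with the regular set a*b*c⁺ would be exactly {aⁿbⁿcⁿ : n≥1} — impossible, since context-free languages are closed under intersection with regular sets and {aⁿbⁿcⁿ} is not context-free.

No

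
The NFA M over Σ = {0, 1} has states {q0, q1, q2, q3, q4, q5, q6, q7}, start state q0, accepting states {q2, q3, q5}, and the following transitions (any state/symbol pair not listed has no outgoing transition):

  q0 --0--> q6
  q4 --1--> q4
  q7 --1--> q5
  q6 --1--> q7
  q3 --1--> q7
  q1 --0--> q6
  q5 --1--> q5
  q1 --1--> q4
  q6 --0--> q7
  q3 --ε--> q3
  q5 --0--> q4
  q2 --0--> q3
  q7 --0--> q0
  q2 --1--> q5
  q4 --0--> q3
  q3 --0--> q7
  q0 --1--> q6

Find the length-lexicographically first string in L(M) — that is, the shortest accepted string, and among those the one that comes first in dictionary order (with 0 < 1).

001

A breadth-first search from q0 reaches an accepting state first via the path q0 → q6 → q7 → q5 on input 001.
No string of length < 3 is accepted (BFS exhausts all shorter strings without reaching an accepting state), and 001 is the lexicographically least accepting string of length 3.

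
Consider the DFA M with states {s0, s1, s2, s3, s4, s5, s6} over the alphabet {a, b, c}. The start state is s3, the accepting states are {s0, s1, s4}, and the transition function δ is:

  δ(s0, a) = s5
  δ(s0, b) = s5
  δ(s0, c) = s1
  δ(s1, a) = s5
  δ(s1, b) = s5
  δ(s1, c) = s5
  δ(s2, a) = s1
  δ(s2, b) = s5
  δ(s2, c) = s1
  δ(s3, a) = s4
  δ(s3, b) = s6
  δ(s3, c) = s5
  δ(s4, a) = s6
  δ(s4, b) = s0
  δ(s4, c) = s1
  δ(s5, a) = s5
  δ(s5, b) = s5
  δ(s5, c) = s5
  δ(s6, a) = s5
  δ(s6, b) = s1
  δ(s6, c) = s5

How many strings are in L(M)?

The useful subgraph on states {s0, s1, s3, s4, s6} is acyclic, so L(M) is finite; the longest accepting path visits 4 useful states, giving maximum string length 3.
Counting accepting paths from s3 by length: 1 of length 1, 3 of length 2, 2 of length 3. Total 6.

6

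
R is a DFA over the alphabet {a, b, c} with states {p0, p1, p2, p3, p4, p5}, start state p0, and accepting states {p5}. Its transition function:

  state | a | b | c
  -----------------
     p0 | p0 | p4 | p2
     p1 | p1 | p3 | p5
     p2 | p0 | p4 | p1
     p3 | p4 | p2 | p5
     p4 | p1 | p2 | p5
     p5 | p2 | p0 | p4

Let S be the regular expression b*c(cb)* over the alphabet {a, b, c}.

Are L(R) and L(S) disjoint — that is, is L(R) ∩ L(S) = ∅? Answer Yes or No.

The string bc is accepted by both R and S.
Hence L(R) ∩ L(S) ≠ ∅.

No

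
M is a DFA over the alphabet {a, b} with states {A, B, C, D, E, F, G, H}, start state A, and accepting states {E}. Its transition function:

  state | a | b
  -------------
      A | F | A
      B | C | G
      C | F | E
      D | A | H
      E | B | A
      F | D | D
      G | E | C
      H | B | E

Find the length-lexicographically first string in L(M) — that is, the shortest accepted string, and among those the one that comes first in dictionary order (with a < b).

A breadth-first search from A reaches an accepting state first via the path A → F → D → H → E on input aabb.
No string of length < 4 is accepted (BFS exhausts all shorter strings without reaching an accepting state), and aabb is the lexicographically least accepting string of length 4.

aabb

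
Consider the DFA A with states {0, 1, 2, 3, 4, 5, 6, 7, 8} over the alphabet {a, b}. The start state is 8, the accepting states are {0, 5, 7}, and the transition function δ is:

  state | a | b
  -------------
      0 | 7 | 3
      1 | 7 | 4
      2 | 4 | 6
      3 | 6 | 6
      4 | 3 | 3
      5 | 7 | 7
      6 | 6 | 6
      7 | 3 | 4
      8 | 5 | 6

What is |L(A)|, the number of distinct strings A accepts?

The useful subgraph on states {5, 7, 8} is acyclic, so L(A) is finite; the longest accepting path visits 3 useful states, giving maximum string length 2.
Counting accepting paths from 8 by length: 1 of length 1, 2 of length 2. Total 3.

3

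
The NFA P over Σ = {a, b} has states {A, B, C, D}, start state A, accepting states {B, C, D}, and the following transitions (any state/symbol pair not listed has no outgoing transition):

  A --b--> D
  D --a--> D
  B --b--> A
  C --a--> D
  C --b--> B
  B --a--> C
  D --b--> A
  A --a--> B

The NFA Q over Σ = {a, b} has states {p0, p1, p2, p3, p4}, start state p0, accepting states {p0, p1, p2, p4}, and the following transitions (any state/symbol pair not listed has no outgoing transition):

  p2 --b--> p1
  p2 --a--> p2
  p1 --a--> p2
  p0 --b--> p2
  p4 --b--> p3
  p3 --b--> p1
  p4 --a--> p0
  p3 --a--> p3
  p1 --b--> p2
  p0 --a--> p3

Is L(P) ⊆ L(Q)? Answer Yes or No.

No

The string a is in L(P) but not in L(Q).
So L(P) ⊄ L(Q).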